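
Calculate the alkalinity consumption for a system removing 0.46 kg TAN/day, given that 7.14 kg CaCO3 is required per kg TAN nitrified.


Alkalinity factor: 7.14 kg CaCO3 consumed per kg TAN nitrified
alk = 0.46 kg TAN * 7.14 = 3.2844 kg CaCO3/day

3.2844 kg CaCO3/day


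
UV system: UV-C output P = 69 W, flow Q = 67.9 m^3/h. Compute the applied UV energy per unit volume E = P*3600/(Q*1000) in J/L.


Energy delivered per hour = 69 W * 3600 s = 248400 J/h
Volume treated per hour = 67.9 m^3/h * 1000 = 67900 L/h
dose = 248400 / 67900 = 3.65832 J/L

3.65832 J/L


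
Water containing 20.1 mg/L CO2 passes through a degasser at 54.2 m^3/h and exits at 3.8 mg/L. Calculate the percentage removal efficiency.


CO2_out / CO2_in = 3.8 / 20.1 = 0.18905473
Fraction remaining = 0.18905473
efficiency = (1 - 0.18905473) * 100 = 81.0945 %

81.0945 %


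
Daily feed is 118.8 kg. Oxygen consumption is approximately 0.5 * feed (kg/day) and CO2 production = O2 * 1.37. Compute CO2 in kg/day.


O2 = 118.8 * 0.5 = 59.4
CO2 = 59.4 * 1.37 = 81.378

81.378 kg/day


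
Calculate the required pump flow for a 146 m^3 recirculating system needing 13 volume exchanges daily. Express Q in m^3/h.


Daily recirculation volume = 146 m^3 * 13 = 1898 m^3/day
Flow rate Q = daily volume / 24 h = 1898 / 24 = 79.0833 m^3/h

79.0833 m^3/h


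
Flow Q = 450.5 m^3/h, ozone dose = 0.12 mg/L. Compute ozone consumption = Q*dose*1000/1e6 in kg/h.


O3 demand (mg/h) = Q * dose * 1000 = 450.5 * 0.12 * 1000 = 54060 mg/h
Convert mg to kg: 54060 / 1e6 = 0.05406 kg/h

0.05406 kg/h


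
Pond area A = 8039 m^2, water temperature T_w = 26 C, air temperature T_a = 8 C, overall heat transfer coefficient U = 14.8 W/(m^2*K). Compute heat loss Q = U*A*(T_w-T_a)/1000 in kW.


Temperature difference dT = 26 - 8 = 18 K
Heat loss (W) = U * A * dT = 14.8 * 8039 * 18 = 2141589.6 W
Convert to kW: 2141589.6 / 1000 = 2141.5896 kW

2141.5896 kW


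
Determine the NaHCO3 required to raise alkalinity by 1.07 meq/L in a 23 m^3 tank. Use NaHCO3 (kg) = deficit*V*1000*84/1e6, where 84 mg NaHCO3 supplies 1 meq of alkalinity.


Tank volume in L = 23 m^3 * 1000 = 23000 L
Total meq required = 1.07 meq/L * 23000 L = 24610 meq
NaHCO3 mass = 24610 meq * 84 mg/meq / 1e6 = 2.06724 kg

2.06724 kg


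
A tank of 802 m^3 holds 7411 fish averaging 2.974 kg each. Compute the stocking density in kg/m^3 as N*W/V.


Total biomass = 7411 fish * 2.974 kg = 22040.314 kg
Density = total biomass / volume = 22040.314 / 802 = 27.4817 kg/m^3

27.4817 kg/m^3


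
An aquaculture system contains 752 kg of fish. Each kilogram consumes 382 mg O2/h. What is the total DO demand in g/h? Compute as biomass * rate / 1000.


Total O2 consumption (mg/h) = 752 kg * 382 mg/(kg*h) = 287264 mg/h
Convert to g/h: 287264 / 1000 = 287.264 g/h

287.264 g/h


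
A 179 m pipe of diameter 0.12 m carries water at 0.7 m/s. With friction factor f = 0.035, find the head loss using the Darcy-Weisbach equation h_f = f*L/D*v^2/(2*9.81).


v^2 = 0.7^2 = 0.49 m^2/s^2
L/D = 179/0.12 = 1491.6667
h_f = f*(L/D)*v^2/(2g) = 0.035 * 1491.6667 * 0.49 / 19.62 = 1.30388 m

1.30388 m


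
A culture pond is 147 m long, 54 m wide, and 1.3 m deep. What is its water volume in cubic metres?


Base area = L * W = 147 * 54 = 7938 m^2
Volume = area * depth = 7938 * 1.3 = 10319.4 m^3

10319.4 m^3


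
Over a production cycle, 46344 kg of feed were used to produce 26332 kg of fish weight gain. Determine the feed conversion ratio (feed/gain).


FCR = feed consumed / weight gained
FCR = 46344 kg / 26332 kg = 1.75999

1.75999


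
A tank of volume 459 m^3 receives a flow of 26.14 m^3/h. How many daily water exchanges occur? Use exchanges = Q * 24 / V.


Daily flow volume = 26.14 m^3/h * 24 h = 627.36 m^3/day
Exchanges = daily flow / tank volume = 627.36 / 459 = 1.3668 exchanges/day

1.3668 exchanges/day


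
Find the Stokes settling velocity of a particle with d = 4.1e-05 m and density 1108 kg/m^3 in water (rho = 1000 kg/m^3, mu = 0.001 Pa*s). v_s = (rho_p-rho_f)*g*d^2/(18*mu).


Density difference: rho_p - rho_f = 1108 - 1000 = 108 kg/m^3
d^2 = (4.1e-05)^2 = 1.681e-09 m^2
Numerator = (rho_p - rho_f) * g * d^2 = 108 * 9.81 * 1.681e-09 = 1.7809859e-06
Denominator = 18 * mu = 18 * 0.001 = 0.018
v_s = 1.7809859e-06 / 0.018 = 9.89437e-05 m/s
Check: Re = rho_f * v_s * d / mu = 1000 * 9.89437e-05 * 4.1e-05 / 0.001 = 0.00406 < 1, so Stokes' law applies.

9.89437e-05 m/s


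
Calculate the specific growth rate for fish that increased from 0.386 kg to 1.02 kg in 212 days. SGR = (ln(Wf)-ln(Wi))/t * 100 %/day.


ln(W_f) = ln(1.02) = 0.019802627
ln(W_i) = ln(0.386) = -0.95191791
ln(W_f) - ln(W_i) = 0.019802627 - -0.95191791 = 0.97172054
SGR = 0.97172054 / 212 * 100 = 0.458359 %/day

0.458359 %/day


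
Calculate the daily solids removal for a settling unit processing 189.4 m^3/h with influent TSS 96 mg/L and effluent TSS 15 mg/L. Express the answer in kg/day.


Concentration drop: TSS_in - TSS_out = 96 - 15 = 81 mg/L
Hourly solids removed = Q * dTSS = 189.4 m^3/h * 81 mg/L = 15341.4 g/h  (m^3/h * mg/L = g/h)
Daily solids removed = 15341.4 * 24 = 368193.6 g/day
Convert g to kg: 368193.6 / 1000 = 368.1936 kg/day

368.1936 kg/day


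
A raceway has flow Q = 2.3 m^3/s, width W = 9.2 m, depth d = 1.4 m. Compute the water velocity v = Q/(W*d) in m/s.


Cross-sectional area = W * d = 9.2 * 1.4 = 12.88 m^2
Velocity = Q / A = 2.3 / 12.88 = 0.178571 m/s

0.178571 m/s


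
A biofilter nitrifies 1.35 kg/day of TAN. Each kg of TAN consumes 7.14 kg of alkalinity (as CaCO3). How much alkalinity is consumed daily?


Alkalinity factor: 7.14 kg CaCO3 consumed per kg TAN nitrified
alk = 1.35 kg TAN * 7.14 = 9.639 kg CaCO3/day

9.639 kg CaCO3/day


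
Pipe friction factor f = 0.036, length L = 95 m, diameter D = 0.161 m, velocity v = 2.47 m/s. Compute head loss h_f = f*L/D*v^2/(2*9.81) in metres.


v^2 = 2.47^2 = 6.1009 m^2/s^2
L/D = 95/0.161 = 590.06211
h_f = f*(L/D)*v^2/(2g) = 0.036 * 590.06211 * 6.1009 / 19.62 = 6.60534 m

6.60534 m


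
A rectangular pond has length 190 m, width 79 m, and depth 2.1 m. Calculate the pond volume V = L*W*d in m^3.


Base area = L * W = 190 * 79 = 15010 m^2
Volume = area * depth = 15010 * 2.1 = 31521 m^3

31521 m^3


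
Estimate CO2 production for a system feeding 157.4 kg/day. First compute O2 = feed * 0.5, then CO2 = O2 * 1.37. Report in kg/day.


O2 = 157.4 * 0.5 = 78.7
CO2 = 78.7 * 1.37 = 107.819

107.819 kg/day


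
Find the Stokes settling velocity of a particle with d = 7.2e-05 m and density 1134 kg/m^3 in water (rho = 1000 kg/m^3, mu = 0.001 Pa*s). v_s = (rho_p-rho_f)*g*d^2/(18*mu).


Density difference: rho_p - rho_f = 1134 - 1000 = 134 kg/m^3
d^2 = (7.2e-05)^2 = 5.184e-09 m^2
Numerator = (rho_p - rho_f) * g * d^2 = 134 * 9.81 * 5.184e-09 = 6.8145754e-06
Denominator = 18 * mu = 18 * 0.001 = 0.018
v_s = 6.8145754e-06 / 0.018 = 3.78588e-04 m/s
Check: Re = rho_f * v_s * d / mu = 1000 * 3.78588e-04 * 7.2e-05 / 0.001 = 0.0273 < 1, so Stokes' law applies.

3.78588e-04 m/s


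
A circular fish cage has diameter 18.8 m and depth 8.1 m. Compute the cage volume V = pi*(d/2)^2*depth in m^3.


r = d/2 = 18.8/2 = 9.4 m
Base area = pi*r^2 = pi*9.4^2 = 277.59113 m^2
Volume = 277.59113 * 8.1 = 2248.49 m^3

2248.49 m^3


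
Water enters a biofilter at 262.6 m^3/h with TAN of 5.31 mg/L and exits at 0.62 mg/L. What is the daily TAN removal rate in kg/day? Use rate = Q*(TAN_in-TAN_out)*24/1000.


Concentration drop: TAN_in - TAN_out = 5.31 - 0.62 = 4.69 mg/L
Hourly TAN removed = Q * dTAN = 262.6 m^3/h * 4.69 mg/L = 1231.594 g/h  (m^3/h * mg/L = g/h)
Daily TAN removed = 1231.594 * 24 = 29558.256 g/day
Convert to kg/day: 29558.256 / 1000 = 29.558256 kg/day

29.558256 kg/day


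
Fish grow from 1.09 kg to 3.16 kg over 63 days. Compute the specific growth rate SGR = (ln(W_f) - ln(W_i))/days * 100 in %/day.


ln(W_f) = ln(3.16) = 1.150572
ln(W_i) = ln(1.09) = 0.086177696
ln(W_f) - ln(W_i) = 1.150572 - 0.086177696 = 1.0643943
SGR = 1.0643943 / 63 * 100 = 1.68951 %/day

1.68951 %/day


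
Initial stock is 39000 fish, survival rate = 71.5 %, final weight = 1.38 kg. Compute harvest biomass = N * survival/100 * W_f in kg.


Survivors = 39000 * 71.5/100 = 27885 fish
Harvest biomass = survivors * W_f = 27885 * 1.38 = 38481.3 kg

38481.3 kg


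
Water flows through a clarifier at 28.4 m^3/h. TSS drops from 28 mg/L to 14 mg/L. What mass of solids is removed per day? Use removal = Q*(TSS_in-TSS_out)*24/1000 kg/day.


Concentration drop: TSS_in - TSS_out = 28 - 14 = 14 mg/L
Hourly solids removed = Q * dTSS = 28.4 m^3/h * 14 mg/L = 397.6 g/h  (m^3/h * mg/L = g/h)
Daily solids removed = 397.6 * 24 = 9542.4 g/day
Convert g to kg: 9542.4 / 1000 = 9.5424 kg/day

9.5424 kg/day


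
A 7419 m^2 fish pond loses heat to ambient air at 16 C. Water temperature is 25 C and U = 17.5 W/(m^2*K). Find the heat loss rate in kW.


Temperature difference dT = 25 - 16 = 9 K
Heat loss (W) = U * A * dT = 17.5 * 7419 * 9 = 1168492.5 W
Convert to kW: 1168492.5 / 1000 = 1168.4925 kW

1168.4925 kW


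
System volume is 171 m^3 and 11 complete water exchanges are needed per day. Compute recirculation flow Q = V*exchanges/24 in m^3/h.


Daily recirculation volume = 171 m^3 * 11 = 1881 m^3/day
Flow rate Q = daily volume / 24 h = 1881 / 24 = 78.375 m^3/h

78.375 m^3/h


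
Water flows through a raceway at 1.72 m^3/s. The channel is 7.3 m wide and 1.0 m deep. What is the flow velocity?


Cross-sectional area = W * d = 7.3 * 1.0 = 7.3 m^2
Velocity = Q / A = 1.72 / 7.3 = 0.235616 m/s

0.235616 m/s


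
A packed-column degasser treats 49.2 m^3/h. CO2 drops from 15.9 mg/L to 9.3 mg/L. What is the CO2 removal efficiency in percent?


CO2_out / CO2_in = 9.3 / 15.9 = 0.58490566
Fraction remaining = 0.58490566
efficiency = (1 - 0.58490566) * 100 = 41.5094 %

41.5094 %


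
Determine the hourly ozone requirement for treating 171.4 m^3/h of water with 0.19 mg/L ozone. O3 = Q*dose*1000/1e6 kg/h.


O3 demand (mg/h) = Q * dose * 1000 = 171.4 * 0.19 * 1000 = 32566 mg/h
Convert mg to kg: 32566 / 1e6 = 0.032566 kg/h

0.032566 kg/h


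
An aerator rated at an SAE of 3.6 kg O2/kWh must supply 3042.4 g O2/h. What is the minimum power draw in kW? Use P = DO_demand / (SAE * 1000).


SAE in g O2/kWh = 3.6 * 1000 = 3600 g/kWh
P = DO_demand / SAE_g = 3042.4 / 3600 = 0.845111 kW

0.845111 kW


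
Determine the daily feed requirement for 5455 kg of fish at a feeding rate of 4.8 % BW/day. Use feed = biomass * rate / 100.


Feeding rate fraction = 4.8% / 100 = 0.048
Daily feed = 5455 kg * 0.048 = 261.84 kg/day

261.84 kg/day


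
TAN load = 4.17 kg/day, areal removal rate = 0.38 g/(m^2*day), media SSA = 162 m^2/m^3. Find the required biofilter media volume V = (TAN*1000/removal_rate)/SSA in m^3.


A = 4.17*1000 / 0.38 = 10973.684 m^2
V = 10973.684 / 162 = 67.7388

67.7388 m^3


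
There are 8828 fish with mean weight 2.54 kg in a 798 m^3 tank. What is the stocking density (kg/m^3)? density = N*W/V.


Total biomass = 8828 fish * 2.54 kg = 22423.12 kg
Density = total biomass / volume = 22423.12 / 798 = 28.0991 kg/m^3

28.0991 kg/m^3


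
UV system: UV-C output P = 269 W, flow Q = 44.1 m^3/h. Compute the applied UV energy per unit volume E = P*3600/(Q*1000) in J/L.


Energy delivered per hour = 269 W * 3600 s = 968400 J/h
Volume treated per hour = 44.1 m^3/h * 1000 = 44100 L/h
dose = 968400 / 44100 = 21.9592 J/L

21.9592 J/L


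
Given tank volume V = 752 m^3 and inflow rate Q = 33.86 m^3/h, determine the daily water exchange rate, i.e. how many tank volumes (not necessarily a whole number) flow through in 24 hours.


Daily flow volume = 33.86 m^3/h * 24 h = 812.64 m^3/day
Exchanges = daily flow / tank volume = 812.64 / 752 = 1.08064 exchanges/day

1.08064 exchanges/day


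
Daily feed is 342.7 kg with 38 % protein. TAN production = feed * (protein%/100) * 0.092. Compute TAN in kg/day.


Protein in feed = 342.7 * 38/100 = 130.226 kg/day
TAN = protein * 0.092 = 130.226 * 0.092 = 11.980792 kg/day

11.980792 kg/day


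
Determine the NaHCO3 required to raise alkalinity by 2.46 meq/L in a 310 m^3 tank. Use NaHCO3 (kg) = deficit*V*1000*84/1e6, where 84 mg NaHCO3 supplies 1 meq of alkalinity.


Tank volume in L = 310 m^3 * 1000 = 310000 L
Total meq required = 2.46 meq/L * 310000 L = 762600 meq
NaHCO3 mass = 762600 meq * 84 mg/meq / 1e6 = 64.0584 kg

64.0584 kg


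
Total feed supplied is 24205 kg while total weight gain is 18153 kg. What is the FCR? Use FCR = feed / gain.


FCR = feed consumed / weight gained
FCR = 24205 kg / 18153 kg = 1.33339

1.33339


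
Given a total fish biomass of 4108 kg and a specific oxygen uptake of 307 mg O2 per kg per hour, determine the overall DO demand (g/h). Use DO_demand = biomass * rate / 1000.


Total O2 consumption (mg/h) = 4108 kg * 307 mg/(kg*h) = 1261156 mg/h
Convert to g/h: 1261156 / 1000 = 1261.156 g/h

1261.156 g/h


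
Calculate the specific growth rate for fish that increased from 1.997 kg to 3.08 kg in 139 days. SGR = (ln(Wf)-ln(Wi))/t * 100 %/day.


ln(W_f) = ln(3.08) = 1.1249296
ln(W_i) = ln(1.997) = 0.69164605
ln(W_f) - ln(W_i) = 1.1249296 - 0.69164605 = 0.43328355
SGR = 0.43328355 / 139 * 100 = 0.311715 %/day

0.311715 %/day


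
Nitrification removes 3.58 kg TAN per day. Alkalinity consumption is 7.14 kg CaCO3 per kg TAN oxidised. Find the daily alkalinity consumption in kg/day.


Alkalinity factor: 7.14 kg CaCO3 consumed per kg TAN nitrified
alk = 3.58 kg TAN * 7.14 = 25.5612 kg CaCO3/day

25.5612 kg CaCO3/day


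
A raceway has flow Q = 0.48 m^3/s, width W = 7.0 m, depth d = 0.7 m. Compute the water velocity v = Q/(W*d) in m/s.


Cross-sectional area = W * d = 7.0 * 0.7 = 4.9 m^2
Velocity = Q / A = 0.48 / 4.9 = 0.0979592 m/s

0.0979592 m/s


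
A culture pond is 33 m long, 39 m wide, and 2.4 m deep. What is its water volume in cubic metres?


Base area = L * W = 33 * 39 = 1287 m^2
Volume = area * depth = 1287 * 2.4 = 3088.8 m^3

3088.8 m^3


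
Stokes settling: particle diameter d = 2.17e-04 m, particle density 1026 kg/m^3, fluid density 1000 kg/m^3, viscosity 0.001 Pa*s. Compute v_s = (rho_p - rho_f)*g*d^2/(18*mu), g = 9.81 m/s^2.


Density difference: rho_p - rho_f = 1026 - 1000 = 26 kg/m^3
d^2 = (2.17e-04)^2 = 4.7089e-08 m^2
Numerator = (rho_p - rho_f) * g * d^2 = 26 * 9.81 * 4.7089e-08 = 1.201052e-05
Denominator = 18 * mu = 18 * 0.001 = 0.018
v_s = 1.201052e-05 / 0.018 = 6.67251e-04 m/s
Check: Re = rho_f * v_s * d / mu = 1000 * 6.67251e-04 * 2.17e-04 / 0.001 = 0.145 < 1, so Stokes' law applies.

6.67251e-04 m/s


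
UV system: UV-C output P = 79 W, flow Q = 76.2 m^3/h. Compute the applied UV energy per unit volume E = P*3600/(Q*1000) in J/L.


Energy delivered per hour = 79 W * 3600 s = 284400 J/h
Volume treated per hour = 76.2 m^3/h * 1000 = 76200 L/h
dose = 284400 / 76200 = 3.73228 J/L

3.73228 J/L


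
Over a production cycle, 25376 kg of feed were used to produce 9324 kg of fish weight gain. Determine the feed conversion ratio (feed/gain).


FCR = feed consumed / weight gained
FCR = 25376 kg / 9324 kg = 2.72158

2.72158


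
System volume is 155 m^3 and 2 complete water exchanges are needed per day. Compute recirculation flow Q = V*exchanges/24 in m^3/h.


Daily recirculation volume = 155 m^3 * 2 = 310 m^3/day
Flow rate Q = daily volume / 24 h = 310 / 24 = 12.9167 m^3/h

12.9167 m^3/h


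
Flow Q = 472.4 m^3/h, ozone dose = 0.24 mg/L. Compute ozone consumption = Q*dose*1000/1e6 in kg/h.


O3 demand (mg/h) = Q * dose * 1000 = 472.4 * 0.24 * 1000 = 113376 mg/h
Convert mg to kg: 113376 / 1e6 = 0.113376 kg/h

0.113376 kg/h


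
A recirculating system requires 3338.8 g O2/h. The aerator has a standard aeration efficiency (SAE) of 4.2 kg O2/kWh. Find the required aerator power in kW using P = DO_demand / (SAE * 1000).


SAE in g O2/kWh = 4.2 * 1000 = 4200 g/kWh
P = DO_demand / SAE_g = 3338.8 / 4200 = 0.794952 kW

0.794952 kW


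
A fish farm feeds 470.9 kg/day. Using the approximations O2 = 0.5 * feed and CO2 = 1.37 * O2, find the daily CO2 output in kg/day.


O2 = 470.9 * 0.5 = 235.45
CO2 = 235.45 * 1.37 = 322.5665

322.5665 kg/day


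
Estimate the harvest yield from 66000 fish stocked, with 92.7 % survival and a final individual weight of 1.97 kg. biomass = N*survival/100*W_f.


Survivors = 66000 * 92.7/100 = 61182 fish
Harvest biomass = survivors * W_f = 61182 * 1.97 = 120528.54 kg

120528.54 kg


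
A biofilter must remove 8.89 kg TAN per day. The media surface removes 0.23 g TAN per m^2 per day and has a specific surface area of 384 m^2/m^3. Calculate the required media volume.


A = 8.89*1000 / 0.23 = 38652.174 m^2
V = 38652.174 / 384 = 100.657

100.657 m^3


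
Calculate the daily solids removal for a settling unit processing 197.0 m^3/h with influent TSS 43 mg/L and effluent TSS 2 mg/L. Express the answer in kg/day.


Concentration drop: TSS_in - TSS_out = 43 - 2 = 41 mg/L
Hourly solids removed = Q * dTSS = 197.0 m^3/h * 41 mg/L = 8077 g/h  (m^3/h * mg/L = g/h)
Daily solids removed = 8077 * 24 = 193848 g/day
Convert g to kg: 193848 / 1000 = 193.848 kg/day

193.848 kg/day


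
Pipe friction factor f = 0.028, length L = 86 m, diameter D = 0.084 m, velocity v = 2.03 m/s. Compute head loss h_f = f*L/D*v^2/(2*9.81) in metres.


v^2 = 2.03^2 = 4.1209 m^2/s^2
L/D = 86/0.084 = 1023.8095
h_f = f*(L/D)*v^2/(2g) = 0.028 * 1023.8095 * 4.1209 / 19.62 = 6.02102 m

6.02102 m


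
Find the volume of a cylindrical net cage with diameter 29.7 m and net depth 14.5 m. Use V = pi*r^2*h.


r = d/2 = 29.7/2 = 14.85 m
Base area = pi*r^2 = pi*14.85^2 = 692.79187 m^2
Volume = 692.79187 * 14.5 = 10045.5 m^3

10045.5 m^3


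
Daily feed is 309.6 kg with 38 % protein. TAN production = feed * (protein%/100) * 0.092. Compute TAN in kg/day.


Protein in feed = 309.6 * 38/100 = 117.648 kg/day
TAN = protein * 0.092 = 117.648 * 0.092 = 10.823616 kg/day

10.823616 kg/day


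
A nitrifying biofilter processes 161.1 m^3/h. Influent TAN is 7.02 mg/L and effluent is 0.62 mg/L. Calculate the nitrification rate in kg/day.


Concentration drop: TAN_in - TAN_out = 7.02 - 0.62 = 6.4 mg/L
Hourly TAN removed = Q * dTAN = 161.1 m^3/h * 6.4 mg/L = 1031.04 g/h  (m^3/h * mg/L = g/h)
Daily TAN removed = 1031.04 * 24 = 24744.96 g/day
Convert to kg/day: 24744.96 / 1000 = 24.74496 kg/day

24.74496 kg/day


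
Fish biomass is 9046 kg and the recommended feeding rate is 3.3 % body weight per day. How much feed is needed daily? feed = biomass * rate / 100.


Feeding rate fraction = 3.3% / 100 = 0.033
Daily feed = 9046 kg * 0.033 = 298.518 kg/day

298.518 kg/day


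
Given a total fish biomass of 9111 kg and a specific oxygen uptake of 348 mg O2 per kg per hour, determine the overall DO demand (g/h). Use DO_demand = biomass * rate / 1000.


Total O2 consumption (mg/h) = 9111 kg * 348 mg/(kg*h) = 3170628 mg/h
Convert to g/h: 3170628 / 1000 = 3170.628 g/h

3170.628 g/h


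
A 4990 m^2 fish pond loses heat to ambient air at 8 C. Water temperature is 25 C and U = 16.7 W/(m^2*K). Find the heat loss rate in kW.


Temperature difference dT = 25 - 8 = 17 K
Heat loss (W) = U * A * dT = 16.7 * 4990 * 17 = 1416661 W
Convert to kW: 1416661 / 1000 = 1416.661 kW

1416.661 kW


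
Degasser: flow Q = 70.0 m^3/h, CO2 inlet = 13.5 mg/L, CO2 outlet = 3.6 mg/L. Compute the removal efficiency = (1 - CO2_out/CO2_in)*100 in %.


CO2_out / CO2_in = 3.6 / 13.5 = 0.26666667
Fraction remaining = 0.26666667
efficiency = (1 - 0.26666667) * 100 = 73.3333 %

73.3333 %


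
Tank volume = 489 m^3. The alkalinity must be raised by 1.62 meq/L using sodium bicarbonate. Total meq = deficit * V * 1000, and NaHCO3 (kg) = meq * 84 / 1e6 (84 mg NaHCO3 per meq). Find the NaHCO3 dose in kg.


Tank volume in L = 489 m^3 * 1000 = 489000 L
Total meq required = 1.62 meq/L * 489000 L = 792180 meq
NaHCO3 mass = 792180 meq * 84 mg/meq / 1e6 = 66.5431 kg

66.5431 kg


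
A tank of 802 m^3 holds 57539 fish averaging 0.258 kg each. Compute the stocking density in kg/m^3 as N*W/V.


Total biomass = 57539 fish * 0.258 kg = 14845.062 kg
Density = total biomass / volume = 14845.062 / 802 = 18.5101 kg/m^3

18.5101 kg/m^3


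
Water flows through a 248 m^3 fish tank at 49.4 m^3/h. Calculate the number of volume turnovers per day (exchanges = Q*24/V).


Daily flow volume = 49.4 m^3/h * 24 h = 1185.6 m^3/day
Exchanges = daily flow / tank volume = 1185.6 / 248 = 4.78065 exchanges/day

4.78065 exchanges/day


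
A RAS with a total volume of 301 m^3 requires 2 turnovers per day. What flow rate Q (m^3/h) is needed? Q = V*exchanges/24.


Daily recirculation volume = 301 m^3 * 2 = 602 m^3/day
Flow rate Q = daily volume / 24 h = 602 / 24 = 25.0833 m^3/h

25.0833 m^3/h


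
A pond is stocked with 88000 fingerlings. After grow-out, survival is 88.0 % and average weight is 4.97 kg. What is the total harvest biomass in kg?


Survivors = 88000 * 88.0/100 = 77440 fish
Harvest biomass = survivors * W_f = 77440 * 4.97 = 384876.8 kg

384876.8 kg


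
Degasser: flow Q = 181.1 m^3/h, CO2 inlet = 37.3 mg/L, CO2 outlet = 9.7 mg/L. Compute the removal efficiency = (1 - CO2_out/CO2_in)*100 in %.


CO2_out / CO2_in = 9.7 / 37.3 = 0.26005362
Fraction remaining = 0.26005362
efficiency = (1 - 0.26005362) * 100 = 73.9946 %

73.9946 %


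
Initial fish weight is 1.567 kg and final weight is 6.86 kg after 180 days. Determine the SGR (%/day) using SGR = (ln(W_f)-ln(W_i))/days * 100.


ln(W_f) = ln(6.86) = 1.9257074
ln(W_i) = ln(1.567) = 0.44916296
ln(W_f) - ln(W_i) = 1.9257074 - 0.44916296 = 1.4765444
SGR = 1.4765444 / 180 * 100 = 0.820302 %/day

0.820302 %/day


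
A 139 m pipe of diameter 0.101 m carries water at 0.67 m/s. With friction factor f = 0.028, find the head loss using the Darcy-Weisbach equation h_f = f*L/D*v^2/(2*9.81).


v^2 = 0.67^2 = 0.4489 m^2/s^2
L/D = 139/0.101 = 1376.2376
h_f = f*(L/D)*v^2/(2g) = 0.028 * 1376.2376 * 0.4489 / 19.62 = 0.881662 m

0.881662 m


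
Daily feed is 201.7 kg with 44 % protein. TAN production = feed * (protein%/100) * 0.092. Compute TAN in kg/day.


Protein in feed = 201.7 * 44/100 = 88.748 kg/day
TAN = protein * 0.092 = 88.748 * 0.092 = 8.164816 kg/day

8.164816 kg/day


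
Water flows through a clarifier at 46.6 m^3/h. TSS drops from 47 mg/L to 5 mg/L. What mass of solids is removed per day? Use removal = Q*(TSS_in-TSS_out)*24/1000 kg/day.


Concentration drop: TSS_in - TSS_out = 47 - 5 = 42 mg/L
Hourly solids removed = Q * dTSS = 46.6 m^3/h * 42 mg/L = 1957.2 g/h  (m^3/h * mg/L = g/h)
Daily solids removed = 1957.2 * 24 = 46972.8 g/day
Convert g to kg: 46972.8 / 1000 = 46.9728 kg/day

46.9728 kg/day


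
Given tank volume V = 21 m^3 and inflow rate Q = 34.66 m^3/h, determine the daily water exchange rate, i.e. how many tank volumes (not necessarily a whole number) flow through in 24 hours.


Daily flow volume = 34.66 m^3/h * 24 h = 831.84 m^3/day
Exchanges = daily flow / tank volume = 831.84 / 21 = 39.6114 exchanges/day

39.6114 exchanges/day


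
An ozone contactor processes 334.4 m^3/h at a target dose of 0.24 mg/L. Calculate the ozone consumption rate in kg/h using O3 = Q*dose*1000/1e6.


O3 demand (mg/h) = Q * dose * 1000 = 334.4 * 0.24 * 1000 = 80256 mg/h
Convert mg to kg: 80256 / 1e6 = 0.080256 kg/h

0.080256 kg/h


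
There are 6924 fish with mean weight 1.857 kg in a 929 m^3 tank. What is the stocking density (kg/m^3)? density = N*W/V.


Total biomass = 6924 fish * 1.857 kg = 12857.868 kg
Density = total biomass / volume = 12857.868 / 929 = 13.8405 kg/m^3

13.8405 kg/m^3


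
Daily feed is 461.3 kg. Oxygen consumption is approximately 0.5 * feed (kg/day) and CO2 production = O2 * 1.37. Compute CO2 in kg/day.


O2 = 461.3 * 0.5 = 230.65
CO2 = 230.65 * 1.37 = 315.9905

315.9905 kg/day


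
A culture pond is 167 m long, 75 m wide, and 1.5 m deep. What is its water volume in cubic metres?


Base area = L * W = 167 * 75 = 12525 m^2
Volume = area * depth = 12525 * 1.5 = 18787.5 m^3

18787.5 m^3


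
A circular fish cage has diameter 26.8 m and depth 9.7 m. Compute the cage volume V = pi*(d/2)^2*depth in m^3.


r = d/2 = 26.8/2 = 13.4 m
Base area = pi*r^2 = pi*13.4^2 = 564.10438 m^2
Volume = 564.10438 * 9.7 = 5471.81 m^3

5471.81 m^3


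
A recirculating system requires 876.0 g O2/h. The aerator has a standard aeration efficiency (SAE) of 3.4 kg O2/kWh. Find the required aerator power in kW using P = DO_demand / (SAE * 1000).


SAE in g O2/kWh = 3.4 * 1000 = 3400 g/kWh
P = DO_demand / SAE_g = 876.0 / 3400 = 0.257647 kW

0.257647 kW


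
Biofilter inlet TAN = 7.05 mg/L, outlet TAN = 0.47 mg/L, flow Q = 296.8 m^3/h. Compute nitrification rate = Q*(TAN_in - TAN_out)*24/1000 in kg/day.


Concentration drop: TAN_in - TAN_out = 7.05 - 0.47 = 6.58 mg/L
Hourly TAN removed = Q * dTAN = 296.8 m^3/h * 6.58 mg/L = 1952.944 g/h  (m^3/h * mg/L = g/h)
Daily TAN removed = 1952.944 * 24 = 46870.656 g/day
Convert to kg/day: 46870.656 / 1000 = 46.870656 kg/day

46.870656 kg/day


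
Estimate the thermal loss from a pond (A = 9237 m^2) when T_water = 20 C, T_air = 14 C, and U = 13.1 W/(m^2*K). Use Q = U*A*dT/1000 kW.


Temperature difference dT = 20 - 14 = 6 K
Heat loss (W) = U * A * dT = 13.1 * 9237 * 6 = 726028.2 W
Convert to kW: 726028.2 / 1000 = 726.0282 kW

726.0282 kW


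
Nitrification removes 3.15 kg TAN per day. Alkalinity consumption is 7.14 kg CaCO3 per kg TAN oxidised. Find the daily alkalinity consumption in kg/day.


Alkalinity factor: 7.14 kg CaCO3 consumed per kg TAN nitrified
alk = 3.15 kg TAN * 7.14 = 22.491 kg CaCO3/day

22.491 kg CaCO3/day


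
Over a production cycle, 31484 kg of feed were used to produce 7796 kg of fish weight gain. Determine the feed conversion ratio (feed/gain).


FCR = feed consumed / weight gained
FCR = 31484 kg / 7796 kg = 4.03848

4.03848


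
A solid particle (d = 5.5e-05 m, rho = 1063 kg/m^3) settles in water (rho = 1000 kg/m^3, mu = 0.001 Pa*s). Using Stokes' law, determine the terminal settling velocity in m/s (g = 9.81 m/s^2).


Density difference: rho_p - rho_f = 1063 - 1000 = 63 kg/m^3
d^2 = (5.5e-05)^2 = 3.025e-09 m^2
Numerator = (rho_p - rho_f) * g * d^2 = 63 * 9.81 * 3.025e-09 = 1.8695408e-06
Denominator = 18 * mu = 18 * 0.001 = 0.018
v_s = 1.8695408e-06 / 0.018 = 1.03863e-04 m/s
Check: Re = rho_f * v_s * d / mu = 1000 * 1.03863e-04 * 5.5e-05 / 0.001 = 0.00571 < 1, so Stokes' law applies.

1.03863e-04 m/s


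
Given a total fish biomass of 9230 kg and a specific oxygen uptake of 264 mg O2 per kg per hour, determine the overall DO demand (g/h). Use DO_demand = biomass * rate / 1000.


Total O2 consumption (mg/h) = 9230 kg * 264 mg/(kg*h) = 2436720 mg/h
Convert to g/h: 2436720 / 1000 = 2436.72 g/h

2436.72 g/h


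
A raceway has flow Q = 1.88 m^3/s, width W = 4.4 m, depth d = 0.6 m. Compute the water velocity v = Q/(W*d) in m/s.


Cross-sectional area = W * d = 4.4 * 0.6 = 2.64 m^2
Velocity = Q / A = 1.88 / 2.64 = 0.712121 m/s

0.712121 m/s


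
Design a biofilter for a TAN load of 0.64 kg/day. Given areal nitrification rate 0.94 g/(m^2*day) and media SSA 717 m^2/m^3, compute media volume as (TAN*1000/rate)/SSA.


A = 0.64*1000 / 0.94 = 680.85106 m^2
V = 680.85106 / 717 = 0.949583

0.949583 m^3


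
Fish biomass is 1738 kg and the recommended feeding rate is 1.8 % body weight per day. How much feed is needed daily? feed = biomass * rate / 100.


Feeding rate fraction = 1.8% / 100 = 0.018
Daily feed = 1738 kg * 0.018 = 31.284 kg/day

31.284 kg/day


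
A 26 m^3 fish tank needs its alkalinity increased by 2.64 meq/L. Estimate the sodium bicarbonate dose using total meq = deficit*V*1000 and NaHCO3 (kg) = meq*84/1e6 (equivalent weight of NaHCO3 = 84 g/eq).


Tank volume in L = 26 m^3 * 1000 = 26000 L
Total meq required = 2.64 meq/L * 26000 L = 68640 meq
NaHCO3 mass = 68640 meq * 84 mg/meq / 1e6 = 5.76576 kg

5.76576 kg


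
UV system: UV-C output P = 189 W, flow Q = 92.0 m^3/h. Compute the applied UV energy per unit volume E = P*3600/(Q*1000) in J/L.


Energy delivered per hour = 189 W * 3600 s = 680400 J/h
Volume treated per hour = 92.0 m^3/h * 1000 = 92000 L/h
dose = 680400 / 92000 = 7.39565 J/L

7.39565 J/L


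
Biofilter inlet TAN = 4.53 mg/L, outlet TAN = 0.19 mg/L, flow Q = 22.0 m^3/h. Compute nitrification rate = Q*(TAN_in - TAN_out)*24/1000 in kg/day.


Concentration drop: TAN_in - TAN_out = 4.53 - 0.19 = 4.34 mg/L
Hourly TAN removed = Q * dTAN = 22.0 m^3/h * 4.34 mg/L = 95.48 g/h  (m^3/h * mg/L = g/h)
Daily TAN removed = 95.48 * 24 = 2291.52 g/day
Convert to kg/day: 2291.52 / 1000 = 2.29152 kg/day

2.29152 kg/day


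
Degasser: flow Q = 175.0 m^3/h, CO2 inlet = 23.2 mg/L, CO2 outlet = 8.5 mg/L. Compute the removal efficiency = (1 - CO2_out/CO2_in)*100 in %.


CO2_out / CO2_in = 8.5 / 23.2 = 0.36637931
Fraction remaining = 0.36637931
efficiency = (1 - 0.36637931) * 100 = 63.3621 %

63.3621 %


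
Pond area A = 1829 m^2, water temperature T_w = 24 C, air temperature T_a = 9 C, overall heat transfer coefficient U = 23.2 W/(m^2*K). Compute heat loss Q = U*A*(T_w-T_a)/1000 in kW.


Temperature difference dT = 24 - 9 = 15 K
Heat loss (W) = U * A * dT = 23.2 * 1829 * 15 = 636492 W
Convert to kW: 636492 / 1000 = 636.492 kW

636.492 kW


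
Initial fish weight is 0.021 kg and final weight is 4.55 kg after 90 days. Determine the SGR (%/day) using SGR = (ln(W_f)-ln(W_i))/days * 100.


ln(W_f) = ln(4.55) = 1.5151272
ln(W_i) = ln(0.021) = -3.8632328
ln(W_f) - ln(W_i) = 1.5151272 - -3.8632328 = 5.37836
SGR = 5.37836 / 90 * 100 = 5.97596 %/day

5.97596 %/day


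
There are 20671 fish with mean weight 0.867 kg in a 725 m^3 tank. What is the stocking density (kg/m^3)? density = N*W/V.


Total biomass = 20671 fish * 0.867 kg = 17921.757 kg
Density = total biomass / volume = 17921.757 / 725 = 24.7197 kg/m^3

24.7197 kg/m^3


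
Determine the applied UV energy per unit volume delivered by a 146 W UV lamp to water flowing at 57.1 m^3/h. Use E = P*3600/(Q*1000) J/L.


Energy delivered per hour = 146 W * 3600 s = 525600 J/h
Volume treated per hour = 57.1 m^3/h * 1000 = 57100 L/h
dose = 525600 / 57100 = 9.2049 J/L

9.2049 J/L


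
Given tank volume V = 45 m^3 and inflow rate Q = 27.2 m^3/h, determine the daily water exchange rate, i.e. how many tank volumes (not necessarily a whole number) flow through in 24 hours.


Daily flow volume = 27.2 m^3/h * 24 h = 652.8 m^3/day
Exchanges = daily flow / tank volume = 652.8 / 45 = 14.5067 exchanges/day

14.5067 exchanges/day


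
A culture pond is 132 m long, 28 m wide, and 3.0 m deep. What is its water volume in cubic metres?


Base area = L * W = 132 * 28 = 3696 m^2
Volume = area * depth = 3696 * 3.0 = 11088 m^3

11088 m^3


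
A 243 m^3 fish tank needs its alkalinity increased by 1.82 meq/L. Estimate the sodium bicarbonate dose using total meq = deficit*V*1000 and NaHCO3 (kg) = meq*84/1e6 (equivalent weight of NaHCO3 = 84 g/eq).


Tank volume in L = 243 m^3 * 1000 = 243000 L
Total meq required = 1.82 meq/L * 243000 L = 442260 meq
NaHCO3 mass = 442260 meq * 84 mg/meq / 1e6 = 37.1498 kg

37.1498 kg


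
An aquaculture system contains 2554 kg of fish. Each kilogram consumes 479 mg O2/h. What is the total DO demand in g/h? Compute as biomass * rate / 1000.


Total O2 consumption (mg/h) = 2554 kg * 479 mg/(kg*h) = 1223366 mg/h
Convert to g/h: 1223366 / 1000 = 1223.366 g/h

1223.366 g/h


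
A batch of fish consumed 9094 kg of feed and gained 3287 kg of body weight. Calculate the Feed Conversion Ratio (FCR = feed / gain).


FCR = feed consumed / weight gained
FCR = 9094 kg / 3287 kg = 2.76666

2.76666


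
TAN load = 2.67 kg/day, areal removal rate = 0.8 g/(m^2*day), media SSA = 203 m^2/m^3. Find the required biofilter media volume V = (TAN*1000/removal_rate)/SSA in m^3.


A = 2.67*1000 / 0.8 = 3337.5 m^2
V = 3337.5 / 203 = 16.4409

16.4409 m^3


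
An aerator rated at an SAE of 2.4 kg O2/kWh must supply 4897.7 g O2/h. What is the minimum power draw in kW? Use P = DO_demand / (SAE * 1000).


SAE in g O2/kWh = 2.4 * 1000 = 2400 g/kWh
P = DO_demand / SAE_g = 4897.7 / 2400 = 2.04071 kW

2.04071 kW


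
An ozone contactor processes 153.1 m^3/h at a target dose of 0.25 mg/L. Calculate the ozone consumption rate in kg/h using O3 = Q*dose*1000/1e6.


O3 demand (mg/h) = Q * dose * 1000 = 153.1 * 0.25 * 1000 = 38275 mg/h
Convert mg to kg: 38275 / 1e6 = 0.038275 kg/h

0.038275 kg/h


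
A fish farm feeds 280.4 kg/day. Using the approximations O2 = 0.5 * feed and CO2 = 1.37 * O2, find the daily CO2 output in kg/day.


O2 = 280.4 * 0.5 = 140.2
CO2 = 140.2 * 1.37 = 192.074

192.074 kg/day


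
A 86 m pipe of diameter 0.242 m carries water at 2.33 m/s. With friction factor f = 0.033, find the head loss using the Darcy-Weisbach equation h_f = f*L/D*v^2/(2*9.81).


v^2 = 2.33^2 = 5.4289 m^2/s^2
L/D = 86/0.242 = 355.3719
h_f = f*(L/D)*v^2/(2g) = 0.033 * 355.3719 * 5.4289 / 19.62 = 3.24496 m

3.24496 m


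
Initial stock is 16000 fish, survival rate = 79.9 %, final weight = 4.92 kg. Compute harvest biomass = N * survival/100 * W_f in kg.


Survivors = 16000 * 79.9/100 = 12784 fish
Harvest biomass = survivors * W_f = 12784 * 4.92 = 62897.28 kg

62897.28 kg


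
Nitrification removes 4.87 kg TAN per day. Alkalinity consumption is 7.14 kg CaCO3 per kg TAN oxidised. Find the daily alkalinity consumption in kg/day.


Alkalinity factor: 7.14 kg CaCO3 consumed per kg TAN nitrified
alk = 4.87 kg TAN * 7.14 = 34.7718 kg CaCO3/day

34.7718 kg CaCO3/day


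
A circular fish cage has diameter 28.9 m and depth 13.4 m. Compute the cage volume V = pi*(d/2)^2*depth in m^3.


r = d/2 = 28.9/2 = 14.45 m
Base area = pi*r^2 = pi*14.45^2 = 655.9724 m^2
Volume = 655.9724 * 13.4 = 8790.03 m^3

8790.03 m^3


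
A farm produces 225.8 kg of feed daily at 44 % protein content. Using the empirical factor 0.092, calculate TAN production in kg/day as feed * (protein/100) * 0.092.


Protein in feed = 225.8 * 44/100 = 99.352 kg/day
TAN = protein * 0.092 = 99.352 * 0.092 = 9.140384 kg/day

9.140384 kg/day


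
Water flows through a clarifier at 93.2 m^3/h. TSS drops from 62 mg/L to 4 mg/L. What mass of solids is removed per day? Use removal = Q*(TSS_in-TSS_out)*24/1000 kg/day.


Concentration drop: TSS_in - TSS_out = 62 - 4 = 58 mg/L
Hourly solids removed = Q * dTSS = 93.2 m^3/h * 58 mg/L = 5405.6 g/h  (m^3/h * mg/L = g/h)
Daily solids removed = 5405.6 * 24 = 129734.4 g/day
Convert g to kg: 129734.4 / 1000 = 129.7344 kg/day

129.7344 kg/day


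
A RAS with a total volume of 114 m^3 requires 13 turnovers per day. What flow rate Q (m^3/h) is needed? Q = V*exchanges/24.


Daily recirculation volume = 114 m^3 * 13 = 1482 m^3/day
Flow rate Q = daily volume / 24 h = 1482 / 24 = 61.75 m^3/h

61.75 m^3/h


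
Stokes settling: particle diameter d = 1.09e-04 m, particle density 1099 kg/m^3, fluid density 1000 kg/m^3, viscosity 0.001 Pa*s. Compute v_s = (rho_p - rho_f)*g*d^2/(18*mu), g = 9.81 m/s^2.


Density difference: rho_p - rho_f = 1099 - 1000 = 99 kg/m^3
d^2 = (1.09e-04)^2 = 1.1881e-08 m^2
Numerator = (rho_p - rho_f) * g * d^2 = 99 * 9.81 * 1.1881e-08 = 1.1538708e-05
Denominator = 18 * mu = 18 * 0.001 = 0.018
v_s = 1.1538708e-05 / 0.018 = 6.41039e-04 m/s
Check: Re = rho_f * v_s * d / mu = 1000 * 6.41039e-04 * 1.09e-04 / 0.001 = 0.0699 < 1, so Stokes' law applies.

6.41039e-04 m/s


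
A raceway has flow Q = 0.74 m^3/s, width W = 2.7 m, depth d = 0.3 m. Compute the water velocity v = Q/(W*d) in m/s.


Cross-sectional area = W * d = 2.7 * 0.3 = 0.81 m^2
Velocity = Q / A = 0.74 / 0.81 = 0.91358 m/s

0.91358 m/s


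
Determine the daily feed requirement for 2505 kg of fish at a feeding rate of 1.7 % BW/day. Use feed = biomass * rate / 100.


Feeding rate fraction = 1.7% / 100 = 0.017
Daily feed = 2505 kg * 0.017 = 42.585 kg/day

42.585 kg/day


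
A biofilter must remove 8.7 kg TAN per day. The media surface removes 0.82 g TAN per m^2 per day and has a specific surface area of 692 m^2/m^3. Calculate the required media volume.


A = 8.7*1000 / 0.82 = 10609.756 m^2
V = 10609.756 / 692 = 15.332

15.332 m^3


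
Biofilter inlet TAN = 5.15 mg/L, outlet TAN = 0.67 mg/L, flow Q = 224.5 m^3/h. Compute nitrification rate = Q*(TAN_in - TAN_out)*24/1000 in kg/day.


Concentration drop: TAN_in - TAN_out = 5.15 - 0.67 = 4.48 mg/L
Hourly TAN removed = Q * dTAN = 224.5 m^3/h * 4.48 mg/L = 1005.76 g/h  (m^3/h * mg/L = g/h)
Daily TAN removed = 1005.76 * 24 = 24138.24 g/day
Convert to kg/day: 24138.24 / 1000 = 24.13824 kg/day

24.13824 kg/day


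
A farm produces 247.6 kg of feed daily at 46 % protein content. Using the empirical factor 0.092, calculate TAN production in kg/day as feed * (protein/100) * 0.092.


Protein in feed = 247.6 * 46/100 = 113.896 kg/day
TAN = protein * 0.092 = 113.896 * 0.092 = 10.478432 kg/day

10.478432 kg/day


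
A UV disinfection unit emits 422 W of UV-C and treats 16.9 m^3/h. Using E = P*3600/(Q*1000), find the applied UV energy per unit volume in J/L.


Energy delivered per hour = 422 W * 3600 s = 1519200 J/h
Volume treated per hour = 16.9 m^3/h * 1000 = 16900 L/h
dose = 1519200 / 16900 = 89.8935 J/L

89.8935 J/L


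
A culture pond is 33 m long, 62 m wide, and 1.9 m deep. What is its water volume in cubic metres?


Base area = L * W = 33 * 62 = 2046 m^2
Volume = area * depth = 2046 * 1.9 = 3887.4 m^3

3887.4 m^3


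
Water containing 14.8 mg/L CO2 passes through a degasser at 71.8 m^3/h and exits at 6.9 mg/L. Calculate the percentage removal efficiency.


CO2_out / CO2_in = 6.9 / 14.8 = 0.46621622
Fraction remaining = 0.46621622
efficiency = (1 - 0.46621622) * 100 = 53.3784 %

53.3784 %


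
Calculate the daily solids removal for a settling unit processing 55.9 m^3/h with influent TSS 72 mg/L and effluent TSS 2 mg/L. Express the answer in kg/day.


Concentration drop: TSS_in - TSS_out = 72 - 2 = 70 mg/L
Hourly solids removed = Q * dTSS = 55.9 m^3/h * 70 mg/L = 3913 g/h  (m^3/h * mg/L = g/h)
Daily solids removed = 3913 * 24 = 93912 g/day
Convert g to kg: 93912 / 1000 = 93.912 kg/day

93.912 kg/day


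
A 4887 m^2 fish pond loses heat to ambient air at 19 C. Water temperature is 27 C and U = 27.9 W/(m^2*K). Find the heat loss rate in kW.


Temperature difference dT = 27 - 19 = 8 K
Heat loss (W) = U * A * dT = 27.9 * 4887 * 8 = 1090778.4 W
Convert to kW: 1090778.4 / 1000 = 1090.7784 kW

1090.7784 kW


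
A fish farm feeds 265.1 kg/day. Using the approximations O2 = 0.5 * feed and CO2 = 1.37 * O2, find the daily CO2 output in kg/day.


O2 = 265.1 * 0.5 = 132.55
CO2 = 132.55 * 1.37 = 181.5935

181.5935 kg/day


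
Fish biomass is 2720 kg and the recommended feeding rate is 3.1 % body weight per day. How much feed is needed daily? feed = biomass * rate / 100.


Feeding rate fraction = 3.1% / 100 = 0.031
Daily feed = 2720 kg * 0.031 = 84.32 kg/day

84.32 kg/day


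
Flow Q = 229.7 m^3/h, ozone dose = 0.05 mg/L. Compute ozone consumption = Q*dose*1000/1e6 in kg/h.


O3 demand (mg/h) = Q * dose * 1000 = 229.7 * 0.05 * 1000 = 11485 mg/h
Convert mg to kg: 11485 / 1e6 = 0.011485 kg/h

0.011485 kg/h


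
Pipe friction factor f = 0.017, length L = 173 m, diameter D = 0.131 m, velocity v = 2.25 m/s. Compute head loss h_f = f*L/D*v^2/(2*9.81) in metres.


v^2 = 2.25^2 = 5.0625 m^2/s^2
L/D = 173/0.131 = 1320.6107
h_f = f*(L/D)*v^2/(2g) = 0.017 * 1320.6107 * 5.0625 / 19.62 = 5.79282 m

5.79282 m


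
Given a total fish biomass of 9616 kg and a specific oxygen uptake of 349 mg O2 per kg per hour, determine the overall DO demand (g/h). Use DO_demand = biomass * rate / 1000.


Total O2 consumption (mg/h) = 9616 kg * 349 mg/(kg*h) = 3355984 mg/h
Convert to g/h: 3355984 / 1000 = 3355.984 g/h

3355.984 g/h


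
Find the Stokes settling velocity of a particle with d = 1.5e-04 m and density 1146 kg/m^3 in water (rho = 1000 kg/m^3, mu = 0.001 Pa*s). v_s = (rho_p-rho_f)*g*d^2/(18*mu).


Density difference: rho_p - rho_f = 1146 - 1000 = 146 kg/m^3
d^2 = (1.5e-04)^2 = 2.25e-08 m^2
Numerator = (rho_p - rho_f) * g * d^2 = 146 * 9.81 * 2.25e-08 = 3.222585e-05
Denominator = 18 * mu = 18 * 0.001 = 0.018
v_s = 3.222585e-05 / 0.018 = 0.00179032 m/s
Check: Re = rho_f * v_s * d / mu = 1000 * 0.00179032 * 1.5e-04 / 0.001 = 0.269 < 1, so Stokes' law applies.

0.00179032 m/s
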